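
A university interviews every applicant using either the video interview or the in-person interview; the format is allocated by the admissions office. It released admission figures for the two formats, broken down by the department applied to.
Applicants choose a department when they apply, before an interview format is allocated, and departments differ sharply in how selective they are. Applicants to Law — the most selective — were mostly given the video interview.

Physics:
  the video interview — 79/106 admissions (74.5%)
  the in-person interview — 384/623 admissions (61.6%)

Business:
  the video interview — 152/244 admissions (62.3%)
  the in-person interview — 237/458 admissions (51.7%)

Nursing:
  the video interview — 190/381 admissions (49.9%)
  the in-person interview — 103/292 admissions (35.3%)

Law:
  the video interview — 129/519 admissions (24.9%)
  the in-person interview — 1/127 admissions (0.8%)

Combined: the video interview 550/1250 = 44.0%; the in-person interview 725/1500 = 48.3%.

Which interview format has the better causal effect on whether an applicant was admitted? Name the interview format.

the video interview is higher inside every department stratum but the in-person interview is higher in aggregate. Whether to stratify depends on how department relates to the interview format.
The imbalance in department arose from how applicants were allocated, not from anything the interview format did; and department independently affects the outcome. The pooled gap is confounded — condition on department.
Within each level — Physics: 74.5% vs 61.6%; Business: 62.3% vs 51.7%; Nursing: 49.9% vs 35.3%; Law: 24.9% vs 0.8% — the video interview is higher every time.

the video interview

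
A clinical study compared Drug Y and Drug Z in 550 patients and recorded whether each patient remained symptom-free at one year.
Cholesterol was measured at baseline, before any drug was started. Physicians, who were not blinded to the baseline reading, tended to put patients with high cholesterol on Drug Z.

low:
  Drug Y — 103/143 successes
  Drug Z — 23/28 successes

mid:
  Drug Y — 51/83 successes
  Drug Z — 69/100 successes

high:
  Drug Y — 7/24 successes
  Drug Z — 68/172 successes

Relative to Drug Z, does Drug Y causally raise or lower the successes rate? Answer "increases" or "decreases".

decreases

The imbalance in cholesterol arose from how patients were allocated, not from anything the drug did; and cholesterol independently affects the outcome. The pooled gap is confounded — condition on cholesterol.
Within each level — low: 72.0% vs 82.1%; mid: 61.4% vs 69.0%; high: 29.2% vs 39.5% — Drug Z is higher every time.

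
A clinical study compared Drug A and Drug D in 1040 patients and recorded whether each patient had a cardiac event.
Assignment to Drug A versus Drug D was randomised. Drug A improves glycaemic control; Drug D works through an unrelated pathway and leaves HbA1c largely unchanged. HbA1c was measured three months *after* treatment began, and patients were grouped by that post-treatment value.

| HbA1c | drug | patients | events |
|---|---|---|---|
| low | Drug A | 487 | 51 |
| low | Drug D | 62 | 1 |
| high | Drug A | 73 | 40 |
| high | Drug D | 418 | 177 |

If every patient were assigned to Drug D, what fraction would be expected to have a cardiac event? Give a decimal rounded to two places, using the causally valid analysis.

Within every HbA1c level Drug D has the lower rate, yet pooled Drug A does — Simpson's reversal.
HbA1c lies on the pathway drug → HbA1c → outcome, so adjusting for it blocks the indirect effect. For the total causal effect of drug, use the unadjusted pooled rates.
So P(outcome | do(Drug D)) is just the pooled rate for Drug D: 178/480 = 0.371.

0.37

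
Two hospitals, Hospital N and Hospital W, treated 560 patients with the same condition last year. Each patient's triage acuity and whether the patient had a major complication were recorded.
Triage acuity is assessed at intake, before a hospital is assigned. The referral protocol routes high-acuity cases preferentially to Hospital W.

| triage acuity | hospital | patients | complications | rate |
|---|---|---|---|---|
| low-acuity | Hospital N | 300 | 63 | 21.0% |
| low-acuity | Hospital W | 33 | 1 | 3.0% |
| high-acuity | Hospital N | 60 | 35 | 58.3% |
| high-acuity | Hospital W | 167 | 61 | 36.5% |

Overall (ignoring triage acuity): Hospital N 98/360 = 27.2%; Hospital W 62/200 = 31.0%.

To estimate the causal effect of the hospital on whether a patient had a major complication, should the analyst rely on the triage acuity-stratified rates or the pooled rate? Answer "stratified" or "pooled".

stratified

The triage acuity-specific comparison favours Hospital W throughout, but the pooled figures favour Hospital N. The question is whether to condition on triage acuity.
Triage acuity differs across hospitals for reasons unrelated to any effect of the hospital itself, and it separately predicts the outcome — a classic confounder. We must compare within triage acuity levels.
Within each level — low-acuity: 21.0% vs 3.0%; high-acuity: 58.3% vs 36.5% — Hospital W is lower every time.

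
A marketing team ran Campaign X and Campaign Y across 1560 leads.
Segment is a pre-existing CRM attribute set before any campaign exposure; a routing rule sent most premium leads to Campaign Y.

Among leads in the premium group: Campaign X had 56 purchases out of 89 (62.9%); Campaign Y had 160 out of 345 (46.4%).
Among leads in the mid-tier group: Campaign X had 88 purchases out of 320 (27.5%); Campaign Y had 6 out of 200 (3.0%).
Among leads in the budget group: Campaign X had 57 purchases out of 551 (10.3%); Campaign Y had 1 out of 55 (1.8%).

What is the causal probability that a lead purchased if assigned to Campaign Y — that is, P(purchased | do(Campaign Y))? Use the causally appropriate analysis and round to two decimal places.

Customer segment satisfies the back-door criterion: it is not a descendant of the campaign, and it blocks the spurious path from campaign to outcome. Adjusting for it (i.e., using the within-customer segment rates) gives the causal effect.
Standardising Campaign Y to the population customer segment mix: 0.278·160/345 + 0.333·6/200 + 0.388·1/55 = 0.146.

0.15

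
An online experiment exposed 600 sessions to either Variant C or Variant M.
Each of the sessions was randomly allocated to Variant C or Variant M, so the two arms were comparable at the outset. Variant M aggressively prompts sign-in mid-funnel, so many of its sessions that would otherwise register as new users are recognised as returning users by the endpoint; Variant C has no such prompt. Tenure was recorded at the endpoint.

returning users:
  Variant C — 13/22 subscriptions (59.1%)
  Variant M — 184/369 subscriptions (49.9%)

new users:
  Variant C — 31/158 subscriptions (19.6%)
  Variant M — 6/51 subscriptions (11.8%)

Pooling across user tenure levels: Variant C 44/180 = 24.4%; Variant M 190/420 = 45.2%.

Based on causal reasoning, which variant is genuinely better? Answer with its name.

Variant M

Within every user tenure level Variant C has the higher rate, yet pooled Variant M does — Simpson's reversal.
User tenure lies on the pathway variant → user tenure → outcome, so adjusting for it blocks the indirect effect. For the total causal effect of variant, use the unadjusted pooled rates.
Pooled: Variant C 24.4% vs Variant M 45.2%; Variant M is higher overall.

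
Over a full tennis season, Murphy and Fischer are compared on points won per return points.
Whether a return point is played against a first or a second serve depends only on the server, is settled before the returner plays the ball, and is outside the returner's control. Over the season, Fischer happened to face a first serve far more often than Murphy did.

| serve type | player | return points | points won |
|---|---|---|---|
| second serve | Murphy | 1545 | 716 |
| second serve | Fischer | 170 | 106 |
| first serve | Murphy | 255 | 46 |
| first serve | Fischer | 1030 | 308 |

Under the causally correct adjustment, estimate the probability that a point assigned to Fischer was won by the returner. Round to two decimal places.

0.48

Serve type differs across players for reasons unrelated to any effect of the player itself, and it separately predicts the outcome — a classic confounder. We must compare within serve type levels.
Standardising Fischer to the population serve type mix: 0.572·106/170 + 0.428·308/1030 = 0.485.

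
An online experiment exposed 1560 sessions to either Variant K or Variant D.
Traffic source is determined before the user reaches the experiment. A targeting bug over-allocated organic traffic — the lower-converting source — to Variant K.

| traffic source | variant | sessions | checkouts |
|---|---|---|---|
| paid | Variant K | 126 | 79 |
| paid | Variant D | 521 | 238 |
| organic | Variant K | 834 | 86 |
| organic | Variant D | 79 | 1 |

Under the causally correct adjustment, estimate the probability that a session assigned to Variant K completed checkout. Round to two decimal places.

0.32

The stratified and pooled comparisons disagree (Variant K wins within each traffic source; Variant D wins overall), so the answer turns on the causal role of traffic source.
Since traffic source is a pre-existing factor (not a product of the variant) and it affects the outcome on its own, it is a confounder. The stratified rates, not the pooled rate, identify the causal effect.
Standardising Variant K to the population traffic source mix: 0.415·79/126 + 0.585·86/834 = 0.320.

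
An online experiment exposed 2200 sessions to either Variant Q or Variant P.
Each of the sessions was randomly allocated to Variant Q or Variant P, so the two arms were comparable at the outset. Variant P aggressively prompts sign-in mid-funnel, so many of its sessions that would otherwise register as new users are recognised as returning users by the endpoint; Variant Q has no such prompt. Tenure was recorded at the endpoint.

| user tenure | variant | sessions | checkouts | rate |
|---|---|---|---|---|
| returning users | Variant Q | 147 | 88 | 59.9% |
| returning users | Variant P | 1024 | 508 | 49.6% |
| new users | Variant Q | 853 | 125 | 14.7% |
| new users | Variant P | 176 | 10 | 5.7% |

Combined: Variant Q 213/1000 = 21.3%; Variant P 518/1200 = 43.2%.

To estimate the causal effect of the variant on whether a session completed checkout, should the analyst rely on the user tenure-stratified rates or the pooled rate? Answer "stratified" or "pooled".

User tenure lies on the pathway variant → user tenure → outcome, so adjusting for it blocks the indirect effect. For the total causal effect of variant, use the unadjusted pooled rates.
Pooled: Variant Q 21.3% vs Variant P 43.2%; Variant P is higher overall.

pooled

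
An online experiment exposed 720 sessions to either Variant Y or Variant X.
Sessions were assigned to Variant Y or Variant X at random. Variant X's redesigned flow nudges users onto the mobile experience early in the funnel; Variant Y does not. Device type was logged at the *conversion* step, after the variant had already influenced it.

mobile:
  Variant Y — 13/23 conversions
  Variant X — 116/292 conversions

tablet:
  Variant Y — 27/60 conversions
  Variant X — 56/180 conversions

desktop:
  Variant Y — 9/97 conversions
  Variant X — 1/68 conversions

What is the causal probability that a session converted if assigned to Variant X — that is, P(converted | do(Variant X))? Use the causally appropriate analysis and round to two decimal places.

Device type is downstream of the variant. One should not condition on a consequence of treatment, so the overall rates are the right comparison.
So P(outcome | do(Variant X)) is just the pooled rate for Variant X: 173/540 = 0.320.

0.32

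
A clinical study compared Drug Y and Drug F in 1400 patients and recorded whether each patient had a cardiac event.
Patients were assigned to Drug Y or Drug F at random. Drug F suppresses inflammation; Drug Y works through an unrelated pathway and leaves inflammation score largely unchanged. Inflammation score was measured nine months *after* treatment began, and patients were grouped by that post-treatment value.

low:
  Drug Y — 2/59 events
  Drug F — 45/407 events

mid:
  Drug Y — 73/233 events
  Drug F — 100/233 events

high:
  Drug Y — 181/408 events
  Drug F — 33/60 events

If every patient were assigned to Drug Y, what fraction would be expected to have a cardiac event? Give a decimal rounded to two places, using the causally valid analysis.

Within every inflammation score level Drug Y has the lower rate, yet pooled Drug F does — Simpson's reversal.
Inflammation score is recorded after the drug and is itself shifted by it — it sits on the causal path from drug to outcome. Conditioning on a mediator would strip out part of the effect we want; the pooled comparison gives the total causal effect.
So P(outcome | do(Drug Y)) is just the pooled rate for Drug Y: 256/700 = 0.366.

0.37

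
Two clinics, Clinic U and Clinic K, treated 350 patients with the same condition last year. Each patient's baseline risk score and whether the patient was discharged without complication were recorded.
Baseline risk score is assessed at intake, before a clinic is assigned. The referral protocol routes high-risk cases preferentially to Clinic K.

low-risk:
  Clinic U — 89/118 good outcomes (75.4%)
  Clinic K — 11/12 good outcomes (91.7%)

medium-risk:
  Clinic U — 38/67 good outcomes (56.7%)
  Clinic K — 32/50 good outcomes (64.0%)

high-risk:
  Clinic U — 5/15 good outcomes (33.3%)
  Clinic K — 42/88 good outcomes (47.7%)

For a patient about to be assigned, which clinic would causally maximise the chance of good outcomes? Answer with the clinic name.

Clinic K

Baseline risk score satisfies the back-door criterion: it is not a descendant of the clinic, and it blocks the spurious path from clinic to outcome. Adjusting for it (i.e., using the within-baseline risk score rates) gives the causal effect.
Within each level — low-risk: 75.4% vs 91.7%; medium-risk: 56.7% vs 64.0%; high-risk: 33.3% vs 47.7% — Clinic K is higher every time.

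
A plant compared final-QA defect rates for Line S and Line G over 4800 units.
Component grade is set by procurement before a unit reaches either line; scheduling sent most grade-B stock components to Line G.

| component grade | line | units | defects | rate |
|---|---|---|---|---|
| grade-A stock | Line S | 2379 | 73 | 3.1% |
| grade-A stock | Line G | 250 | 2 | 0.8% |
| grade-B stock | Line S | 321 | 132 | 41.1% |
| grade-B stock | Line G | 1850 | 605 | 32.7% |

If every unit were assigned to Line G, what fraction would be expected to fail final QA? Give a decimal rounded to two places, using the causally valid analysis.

Component grade differs across lines for reasons unrelated to any effect of the line itself, and it separately predicts the outcome — a classic confounder. We must compare within component grade levels.
Standardising Line G to the population component grade mix: 0.548·2/250 + 0.452·605/1850 = 0.152.

0.15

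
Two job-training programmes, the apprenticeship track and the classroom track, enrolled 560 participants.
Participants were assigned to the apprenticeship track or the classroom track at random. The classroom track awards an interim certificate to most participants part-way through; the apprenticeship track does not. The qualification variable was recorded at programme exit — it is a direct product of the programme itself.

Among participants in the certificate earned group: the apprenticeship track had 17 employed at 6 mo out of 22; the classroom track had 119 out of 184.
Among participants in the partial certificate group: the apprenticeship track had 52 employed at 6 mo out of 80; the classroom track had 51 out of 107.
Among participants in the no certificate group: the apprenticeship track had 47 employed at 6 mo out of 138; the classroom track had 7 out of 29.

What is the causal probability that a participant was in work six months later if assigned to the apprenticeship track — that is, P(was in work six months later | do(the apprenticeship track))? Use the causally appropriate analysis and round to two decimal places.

0.48

the apprenticeship track is higher inside every qualification attained during the programme stratum but the classroom track is higher in aggregate. Whether to stratify depends on how qualification attained during the programme relates to the programme.
Qualification attained during the programme is downstream of the programme. One should not condition on a consequence of treatment, so the overall rates are the right comparison.
So P(outcome | do(the apprenticeship track)) is just the pooled rate for the apprenticeship track: 116/240 = 0.483.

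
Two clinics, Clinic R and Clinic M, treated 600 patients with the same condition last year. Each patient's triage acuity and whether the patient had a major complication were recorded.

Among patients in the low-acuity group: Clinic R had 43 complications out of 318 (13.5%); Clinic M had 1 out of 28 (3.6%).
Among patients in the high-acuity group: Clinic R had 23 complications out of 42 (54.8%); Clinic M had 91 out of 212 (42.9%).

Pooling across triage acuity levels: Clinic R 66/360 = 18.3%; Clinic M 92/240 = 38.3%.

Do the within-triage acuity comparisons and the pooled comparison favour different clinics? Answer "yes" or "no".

Within each triage acuity level (low-acuity 13.5% vs 3.6%; high-acuity 54.8% vs 42.9%), Clinic M has the lower rate every time. Pooled: 18.3% vs 38.3% — Clinic R has the lower rate overall. The two comparisons disagree.

yes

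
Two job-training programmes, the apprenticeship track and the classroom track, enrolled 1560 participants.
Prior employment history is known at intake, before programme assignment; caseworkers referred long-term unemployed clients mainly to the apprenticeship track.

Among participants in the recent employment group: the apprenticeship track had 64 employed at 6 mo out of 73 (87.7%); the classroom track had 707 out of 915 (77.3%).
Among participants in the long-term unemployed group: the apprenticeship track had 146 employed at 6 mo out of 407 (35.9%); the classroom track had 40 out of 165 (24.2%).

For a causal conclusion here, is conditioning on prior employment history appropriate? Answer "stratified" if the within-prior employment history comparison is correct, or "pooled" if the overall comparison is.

stratified

The stratified and pooled comparisons disagree (the apprenticeship track wins within each prior employment history; the classroom track wins overall), so the answer turns on the causal role of prior employment history.
Since prior employment history is a pre-existing factor (not a product of the programme) and it affects the outcome on its own, it is a confounder. The stratified rates, not the pooled rate, identify the causal effect.
Within each level — recent employment: 87.7% vs 77.3%; long-term unemployed: 35.9% vs 24.2% — the apprenticeship track is higher every time.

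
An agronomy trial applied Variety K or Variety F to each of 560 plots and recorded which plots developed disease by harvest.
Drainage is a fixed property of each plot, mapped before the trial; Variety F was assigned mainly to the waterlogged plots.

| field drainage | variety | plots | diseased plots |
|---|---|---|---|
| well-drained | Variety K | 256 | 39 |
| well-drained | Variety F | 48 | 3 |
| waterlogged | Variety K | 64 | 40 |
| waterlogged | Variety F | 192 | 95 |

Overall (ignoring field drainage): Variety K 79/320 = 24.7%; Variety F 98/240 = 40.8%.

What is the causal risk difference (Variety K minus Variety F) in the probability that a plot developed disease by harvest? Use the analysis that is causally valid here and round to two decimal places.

+0.11

Field drainage differs across varietys for reasons unrelated to any effect of the variety itself, and it separately predicts the outcome — a classic confounder. We must compare within field drainage levels.
Adjusting over the population distribution of field drainage: 0.543·(0.152−0.062) + 0.457·(0.625−0.495) = +0.108.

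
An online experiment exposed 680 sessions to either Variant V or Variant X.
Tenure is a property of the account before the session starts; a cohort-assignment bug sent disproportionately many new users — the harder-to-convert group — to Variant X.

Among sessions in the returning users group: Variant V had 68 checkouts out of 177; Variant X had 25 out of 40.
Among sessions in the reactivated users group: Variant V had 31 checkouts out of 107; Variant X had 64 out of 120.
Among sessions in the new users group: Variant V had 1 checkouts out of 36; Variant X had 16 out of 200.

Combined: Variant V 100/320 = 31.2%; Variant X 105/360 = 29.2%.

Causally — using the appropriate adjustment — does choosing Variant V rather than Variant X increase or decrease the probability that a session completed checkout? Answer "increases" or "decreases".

decreases

The imbalance in user tenure arose from how sessions were allocated, not from anything the variant did; and user tenure independently affects the outcome. The pooled gap is confounded — condition on user tenure.
Within each level — returning users: 38.4% vs 62.5%; reactivated users: 29.0% vs 53.3%; new users: 2.8% vs 8.0% — Variant X is higher every time.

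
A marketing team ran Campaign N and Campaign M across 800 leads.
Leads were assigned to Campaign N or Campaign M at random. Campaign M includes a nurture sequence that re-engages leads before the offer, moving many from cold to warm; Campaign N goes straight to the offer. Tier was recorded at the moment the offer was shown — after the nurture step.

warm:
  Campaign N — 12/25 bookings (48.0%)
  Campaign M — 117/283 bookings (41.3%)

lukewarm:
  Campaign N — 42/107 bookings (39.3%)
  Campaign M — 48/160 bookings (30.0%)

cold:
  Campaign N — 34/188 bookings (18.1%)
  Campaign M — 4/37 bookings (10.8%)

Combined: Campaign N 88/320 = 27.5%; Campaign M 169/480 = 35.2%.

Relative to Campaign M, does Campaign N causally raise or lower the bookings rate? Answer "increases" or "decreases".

Engagement tier here is a post-treatment variable shaped by the campaign; conditioning on it would introduce bias rather than remove it. The overall comparison is the causal one.
Pooled: Campaign N 27.5% vs Campaign M 35.2%; Campaign M is higher overall.

decreases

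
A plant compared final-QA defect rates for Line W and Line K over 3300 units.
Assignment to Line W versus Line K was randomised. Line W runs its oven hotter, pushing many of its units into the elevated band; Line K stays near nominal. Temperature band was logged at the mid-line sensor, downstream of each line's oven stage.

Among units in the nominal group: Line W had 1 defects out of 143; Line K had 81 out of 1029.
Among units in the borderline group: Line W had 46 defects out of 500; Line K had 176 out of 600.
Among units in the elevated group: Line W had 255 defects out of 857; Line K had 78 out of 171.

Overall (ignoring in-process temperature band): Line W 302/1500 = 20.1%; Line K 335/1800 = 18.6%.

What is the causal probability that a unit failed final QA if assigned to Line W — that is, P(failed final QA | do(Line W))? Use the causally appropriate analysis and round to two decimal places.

In-process temperature band is recorded after the line and is itself shifted by it — it sits on the causal path from line to outcome. Conditioning on a mediator would strip out part of the effect we want; the pooled comparison gives the total causal effect.
So P(outcome | do(Line W)) is just the pooled rate for Line W: 302/1500 = 0.201.

0.20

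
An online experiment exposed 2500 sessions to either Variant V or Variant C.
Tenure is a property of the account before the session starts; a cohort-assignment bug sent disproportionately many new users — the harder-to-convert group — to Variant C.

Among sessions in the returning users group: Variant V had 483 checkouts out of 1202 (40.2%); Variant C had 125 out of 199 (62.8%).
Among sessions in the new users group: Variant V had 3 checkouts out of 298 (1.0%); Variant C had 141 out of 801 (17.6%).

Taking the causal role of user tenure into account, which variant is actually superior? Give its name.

Here user tenure is a common cause — it drives both which variant a case falls under and the outcome. The crude comparison mixes populations; the stratum-specific rates are the causally relevant ones.
Within each level — returning users: 40.2% vs 62.8%; new users: 1.0% vs 17.6% — Variant C is higher every time.

Variant C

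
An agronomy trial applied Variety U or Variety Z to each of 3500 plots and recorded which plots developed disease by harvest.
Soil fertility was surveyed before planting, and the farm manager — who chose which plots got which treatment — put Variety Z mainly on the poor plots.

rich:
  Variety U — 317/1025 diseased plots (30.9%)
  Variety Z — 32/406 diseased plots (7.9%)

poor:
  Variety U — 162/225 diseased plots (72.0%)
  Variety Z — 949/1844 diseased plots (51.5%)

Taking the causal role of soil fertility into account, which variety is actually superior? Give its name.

Variety Z

The imbalance in soil fertility arose from how plots were allocated, not from anything the variety did; and soil fertility independently affects the outcome. The pooled gap is confounded — condition on soil fertility.
Within each level — rich: 30.9% vs 7.9%; poor: 72.0% vs 51.5% — Variety Z is lower every time.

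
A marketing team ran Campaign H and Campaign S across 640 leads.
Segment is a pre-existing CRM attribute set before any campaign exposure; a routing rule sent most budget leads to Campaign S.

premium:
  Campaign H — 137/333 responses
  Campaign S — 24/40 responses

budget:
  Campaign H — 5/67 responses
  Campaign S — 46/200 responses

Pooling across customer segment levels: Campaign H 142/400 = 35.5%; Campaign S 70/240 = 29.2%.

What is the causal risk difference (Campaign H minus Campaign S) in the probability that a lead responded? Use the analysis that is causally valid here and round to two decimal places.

-0.17

Within every customer segment level Campaign S has the higher rate, yet pooled Campaign H does — Simpson's reversal.
Since customer segment is a pre-existing factor (not a product of the campaign) and it affects the outcome on its own, it is a confounder. The stratified rates, not the pooled rate, identify the causal effect.
Adjusting over the population distribution of customer segment: 0.583·(0.411−0.600) + 0.417·(0.075−0.230) = -0.175.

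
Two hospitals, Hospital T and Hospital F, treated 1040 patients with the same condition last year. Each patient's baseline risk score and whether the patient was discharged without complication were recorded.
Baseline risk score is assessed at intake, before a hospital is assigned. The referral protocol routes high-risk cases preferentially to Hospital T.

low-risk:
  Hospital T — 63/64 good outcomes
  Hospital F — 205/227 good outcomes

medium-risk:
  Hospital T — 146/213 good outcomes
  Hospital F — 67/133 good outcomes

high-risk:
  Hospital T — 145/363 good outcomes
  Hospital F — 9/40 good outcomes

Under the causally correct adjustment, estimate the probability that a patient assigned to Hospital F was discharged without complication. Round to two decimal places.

Nothing the hospital does changes baseline risk score; the imbalance is an allocation artefact. With baseline risk score also predicting the outcome, the pooled figure is confounded, and the within-stratum comparison is the causal one.
Standardising Hospital F to the population baseline risk score mix: 0.280·205/227 + 0.333·67/133 + 0.388·9/40 = 0.507.

0.51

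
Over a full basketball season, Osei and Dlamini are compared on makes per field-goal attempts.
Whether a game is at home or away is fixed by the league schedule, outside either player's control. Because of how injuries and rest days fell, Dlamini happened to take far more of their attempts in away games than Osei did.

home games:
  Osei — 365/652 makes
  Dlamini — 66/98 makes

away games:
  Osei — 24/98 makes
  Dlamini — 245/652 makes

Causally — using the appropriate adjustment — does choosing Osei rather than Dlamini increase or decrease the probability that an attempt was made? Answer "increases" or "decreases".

Here game venue is a common cause — it drives both which player a case falls under and the outcome. The crude comparison mixes populations; the stratum-specific rates are the causally relevant ones.
Within each level — home games: 56.0% vs 67.3%; away games: 24.5% vs 37.6% — Dlamini is higher every time.

decreases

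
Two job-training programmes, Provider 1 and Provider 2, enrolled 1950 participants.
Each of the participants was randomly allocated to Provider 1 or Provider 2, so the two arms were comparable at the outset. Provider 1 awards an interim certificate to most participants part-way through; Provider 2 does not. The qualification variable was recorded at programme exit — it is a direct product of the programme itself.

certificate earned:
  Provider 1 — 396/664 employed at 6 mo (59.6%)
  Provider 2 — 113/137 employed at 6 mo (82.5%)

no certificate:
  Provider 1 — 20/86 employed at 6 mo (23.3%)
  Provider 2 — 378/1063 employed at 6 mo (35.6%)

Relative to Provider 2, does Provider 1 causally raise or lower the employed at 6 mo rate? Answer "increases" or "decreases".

Within every qualification attained during the programme level Provider 2 has the higher rate, yet pooled Provider 1 does — Simpson's reversal.
Qualification attained during the programme is recorded after the programme and is itself shifted by it — it sits on the causal path from programme to outcome. Conditioning on a mediator would strip out part of the effect we want; the pooled comparison gives the total causal effect.
Pooled: Provider 1 55.5% vs Provider 2 40.9%; Provider 1 is higher overall.

increases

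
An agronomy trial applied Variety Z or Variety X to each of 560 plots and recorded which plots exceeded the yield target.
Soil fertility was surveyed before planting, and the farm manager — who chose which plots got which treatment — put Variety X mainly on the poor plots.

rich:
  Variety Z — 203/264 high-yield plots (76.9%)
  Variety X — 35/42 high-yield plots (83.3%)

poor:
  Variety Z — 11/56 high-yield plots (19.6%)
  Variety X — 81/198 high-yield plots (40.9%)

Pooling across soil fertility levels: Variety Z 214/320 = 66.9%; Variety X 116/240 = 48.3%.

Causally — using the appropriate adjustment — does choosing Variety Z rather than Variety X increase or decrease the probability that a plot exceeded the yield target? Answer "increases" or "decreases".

decreases

The soil fertility-specific comparison favours Variety X throughout, but the pooled figures favour Variety Z. The question is whether to condition on soil fertility.
Soil fertility is set before the variety has any effect — it is not caused by the variety — and it independently drives the outcome. That makes it a confounder, so the causal comparison is within soil fertility levels.
Within each level — rich: 76.9% vs 83.3%; poor: 19.6% vs 40.9% — Variety X is higher every time.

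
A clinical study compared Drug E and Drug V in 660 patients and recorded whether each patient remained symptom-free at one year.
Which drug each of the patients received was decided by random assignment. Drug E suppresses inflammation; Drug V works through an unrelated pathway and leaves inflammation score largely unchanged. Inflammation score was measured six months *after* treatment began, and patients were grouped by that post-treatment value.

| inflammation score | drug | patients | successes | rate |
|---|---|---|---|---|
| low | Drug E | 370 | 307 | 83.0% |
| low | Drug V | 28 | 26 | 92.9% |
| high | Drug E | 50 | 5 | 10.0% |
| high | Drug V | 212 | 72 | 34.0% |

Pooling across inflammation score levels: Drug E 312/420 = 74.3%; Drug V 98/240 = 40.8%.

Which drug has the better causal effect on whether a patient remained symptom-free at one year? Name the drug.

Because the drug influences inflammation score, inflammation score is a post-treatment mediator, not a confounder. Stratifying on it would bias the estimate; the causal effect is the crude pooled difference.
Pooled: Drug E 74.3% vs Drug V 40.8%; Drug E is higher overall.

Drug E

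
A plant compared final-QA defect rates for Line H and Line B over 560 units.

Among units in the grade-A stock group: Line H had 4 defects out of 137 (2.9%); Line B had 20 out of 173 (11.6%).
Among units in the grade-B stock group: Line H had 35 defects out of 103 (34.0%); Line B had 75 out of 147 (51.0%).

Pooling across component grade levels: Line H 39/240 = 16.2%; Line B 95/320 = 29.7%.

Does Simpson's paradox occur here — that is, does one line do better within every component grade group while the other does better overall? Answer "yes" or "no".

Within each component grade level (grade-A stock 2.9% vs 11.6%; grade-B stock 34.0% vs 51.0%), Line H has the lower rate every time. Pooled: 16.2% vs 29.7% — Line H has the lower rate overall. They agree.

no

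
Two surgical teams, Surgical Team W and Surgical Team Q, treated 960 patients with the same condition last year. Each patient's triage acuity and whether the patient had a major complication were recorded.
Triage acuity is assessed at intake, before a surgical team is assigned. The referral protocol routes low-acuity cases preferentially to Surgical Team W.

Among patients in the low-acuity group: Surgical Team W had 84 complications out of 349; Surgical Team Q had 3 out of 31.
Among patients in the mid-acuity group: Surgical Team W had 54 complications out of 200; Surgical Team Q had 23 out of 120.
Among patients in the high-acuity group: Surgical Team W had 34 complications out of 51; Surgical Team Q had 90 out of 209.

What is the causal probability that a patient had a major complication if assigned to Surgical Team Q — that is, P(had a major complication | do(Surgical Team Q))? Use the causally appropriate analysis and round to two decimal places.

The triage acuity-specific comparison favours Surgical Team Q throughout, but the pooled figures favour Surgical Team W. The question is whether to condition on triage acuity.
Triage acuity satisfies the back-door criterion: it is not a descendant of the surgical team, and it blocks the spurious path from surgical team to outcome. Adjusting for it (i.e., using the within-triage acuity rates) gives the causal effect.
Standardising Surgical Team Q to the population triage acuity mix: 0.396·3/31 + 0.333·23/120 + 0.271·90/209 = 0.219.

0.22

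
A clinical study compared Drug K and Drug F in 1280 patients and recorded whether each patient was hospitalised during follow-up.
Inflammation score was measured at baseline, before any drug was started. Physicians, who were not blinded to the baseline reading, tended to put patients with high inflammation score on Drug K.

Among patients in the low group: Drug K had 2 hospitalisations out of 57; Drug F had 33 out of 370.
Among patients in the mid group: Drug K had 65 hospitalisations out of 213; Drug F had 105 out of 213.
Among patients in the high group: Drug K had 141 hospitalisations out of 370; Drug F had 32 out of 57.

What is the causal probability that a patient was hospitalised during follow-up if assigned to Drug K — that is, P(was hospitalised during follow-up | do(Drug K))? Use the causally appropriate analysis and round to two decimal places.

Inflammation score satisfies the back-door criterion: it is not a descendant of the drug, and it blocks the spurious path from drug to outcome. Adjusting for it (i.e., using the within-inflammation score rates) gives the causal effect.
Standardising Drug K to the population inflammation score mix: 0.334·2/57 + 0.333·65/213 + 0.334·141/370 = 0.240.

0.24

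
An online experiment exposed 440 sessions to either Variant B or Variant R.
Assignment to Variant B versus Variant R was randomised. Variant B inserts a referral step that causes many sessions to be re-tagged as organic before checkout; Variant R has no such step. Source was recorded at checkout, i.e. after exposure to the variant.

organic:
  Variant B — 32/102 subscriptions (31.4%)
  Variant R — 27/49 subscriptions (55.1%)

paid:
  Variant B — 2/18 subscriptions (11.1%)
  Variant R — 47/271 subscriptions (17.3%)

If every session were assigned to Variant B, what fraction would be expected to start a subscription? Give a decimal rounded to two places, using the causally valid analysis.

0.28

Traffic source here is a post-treatment variable shaped by the variant; conditioning on it would introduce bias rather than remove it. The overall comparison is the causal one.
So P(outcome | do(Variant B)) is just the pooled rate for Variant B: 34/120 = 0.283.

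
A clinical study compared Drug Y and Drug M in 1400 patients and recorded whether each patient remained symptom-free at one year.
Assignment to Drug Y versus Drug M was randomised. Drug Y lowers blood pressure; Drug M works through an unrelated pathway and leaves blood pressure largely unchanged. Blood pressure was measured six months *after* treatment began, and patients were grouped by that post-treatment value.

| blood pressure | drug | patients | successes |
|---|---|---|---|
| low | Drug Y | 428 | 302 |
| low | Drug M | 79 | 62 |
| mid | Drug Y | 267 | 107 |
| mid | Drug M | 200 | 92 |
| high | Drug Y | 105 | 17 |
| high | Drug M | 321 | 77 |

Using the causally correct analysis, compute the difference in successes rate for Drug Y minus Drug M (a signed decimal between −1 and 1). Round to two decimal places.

+0.15

Blood pressure here is a post-treatment variable shaped by the drug; conditioning on it would introduce bias rather than remove it. The overall comparison is the causal one.
The causal difference is the pooled difference: 0.532 − 0.385 = +0.147.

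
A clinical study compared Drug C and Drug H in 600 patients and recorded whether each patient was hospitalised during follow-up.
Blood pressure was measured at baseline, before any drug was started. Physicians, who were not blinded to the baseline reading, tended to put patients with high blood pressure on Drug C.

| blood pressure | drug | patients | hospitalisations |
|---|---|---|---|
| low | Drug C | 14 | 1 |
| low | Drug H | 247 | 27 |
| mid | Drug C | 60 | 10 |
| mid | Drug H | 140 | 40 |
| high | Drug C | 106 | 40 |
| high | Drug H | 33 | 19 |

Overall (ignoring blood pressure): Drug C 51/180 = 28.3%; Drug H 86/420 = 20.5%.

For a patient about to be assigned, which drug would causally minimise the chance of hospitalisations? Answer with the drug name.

Drug C

Within every blood pressure level Drug C has the lower rate, yet pooled Drug H does — Simpson's reversal.
Blood pressure is set before the drug has any effect — it is not caused by the drug — and it independently drives the outcome. That makes it a confounder, so the causal comparison is within blood pressure levels.
Within each level — low: 7.1% vs 10.9%; mid: 16.7% vs 28.6%; high: 37.7% vs 57.6% — Drug C is lower every time.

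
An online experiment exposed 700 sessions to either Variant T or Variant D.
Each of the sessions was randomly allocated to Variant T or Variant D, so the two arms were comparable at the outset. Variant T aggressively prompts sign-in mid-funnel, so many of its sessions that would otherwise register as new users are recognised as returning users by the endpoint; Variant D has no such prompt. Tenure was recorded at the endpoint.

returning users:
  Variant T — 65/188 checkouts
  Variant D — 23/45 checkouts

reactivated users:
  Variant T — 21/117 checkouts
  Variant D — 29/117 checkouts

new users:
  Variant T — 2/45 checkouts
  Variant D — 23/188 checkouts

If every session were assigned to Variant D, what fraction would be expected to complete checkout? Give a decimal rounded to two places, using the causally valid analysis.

The stratified and pooled comparisons disagree (Variant D wins within each user tenure; Variant T wins overall), so the answer turns on the causal role of user tenure.
User tenure lies on the pathway variant → user tenure → outcome, so adjusting for it blocks the indirect effect. For the total causal effect of variant, use the unadjusted pooled rates.
So P(outcome | do(Variant D)) is just the pooled rate for Variant D: 75/350 = 0.214.

0.21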